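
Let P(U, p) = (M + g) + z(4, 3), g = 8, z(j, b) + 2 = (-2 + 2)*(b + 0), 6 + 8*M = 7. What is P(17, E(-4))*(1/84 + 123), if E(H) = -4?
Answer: 72331/96 ≈ 753.45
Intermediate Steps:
M = ⅛ (M = -¾ + (⅛)*7 = -¾ + 7/8 = ⅛ ≈ 0.12500)
z(j, b) = -2 (z(j, b) = -2 + (-2 + 2)*(b + 0) = -2 + 0*b = -2 + 0 = -2)
P(U, p) = 49/8 (P(U, p) = (⅛ + 8) - 2 = 65/8 - 2 = 49/8)
P(17, E(-4))*(1/84 + 123) = 49*(1/84 + 123)/8 = (49/8)*(10333/84) = 72331/96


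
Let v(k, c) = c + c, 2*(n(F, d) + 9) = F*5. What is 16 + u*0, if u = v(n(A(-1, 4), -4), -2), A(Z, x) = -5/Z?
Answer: 16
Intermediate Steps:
n(F, d) = -9 + 5*F/2 (n(F, d) = -9 + (F*5)/2 = -9 + (5*F)/2 = -9 + 5*F/2)
v(k, c) = 2*c
u = -4 (u = 2*(-2) = -4)
16 + u*0 = 16 - 4*0 = 16 + 0 = 16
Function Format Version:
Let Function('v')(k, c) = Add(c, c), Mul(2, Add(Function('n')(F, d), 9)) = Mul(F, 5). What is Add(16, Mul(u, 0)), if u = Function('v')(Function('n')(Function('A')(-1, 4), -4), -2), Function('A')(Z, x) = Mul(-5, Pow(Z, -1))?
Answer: 16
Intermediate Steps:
Function('n')(F, d) = Add(-9, Mul(Rational(5, 2), F)) (Function('n')(F, d) = Add(-9, Mul(Rational(1, 2), Mul(F, 5))) = Add(-9, Mul(Rational(1, 2), Mul(5, F))) = Add(-9, Mul(Rational(5, 2), F)))
Function('v')(k, c) = Mul(2, c)
u = -4 (u = Mul(2, -2) = -4)
Add(16, Mul(u, 0)) = Add(16, Mul(-4, 0)) = Add(16, 0) = 16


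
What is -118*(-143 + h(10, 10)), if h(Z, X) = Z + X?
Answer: 14514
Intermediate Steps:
h(Z, X) = X + Z
-118*(-143 + h(10, 10)) = -118*(-143 + (10 + 10)) = -118*(-143 + 20) = -118*(-123) = 14514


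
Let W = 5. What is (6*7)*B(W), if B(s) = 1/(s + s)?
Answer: 21/5 ≈ 4.2000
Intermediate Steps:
B(s) = 1/(2*s)
(6*7)*B(W) = (6*7)*((½)/5) = 42*((½)*(⅕)) = 42*(⅒) = 21/5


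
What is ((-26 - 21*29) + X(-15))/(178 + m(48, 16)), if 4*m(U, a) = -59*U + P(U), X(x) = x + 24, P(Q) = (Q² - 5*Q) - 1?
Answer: 2504/57 ≈ 43.930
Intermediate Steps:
P(Q) = -1 + Q² - 5*Q
X(x) = 24 + x
m(U, a) = -¼ - 16*U + U²/4 (m(U, a) = (-59*U + (-1 + U² - 5*U))/4 = (-1 + U² - 64*U)/4 = -¼ - 16*U + U²/4)
((-26 - 21*29) + X(-15))/(178 + m(48, 16)) = ((-26 - 21*29) + (24 - 15))/(178 + (-¼ - 16*48 + (¼)*48²)) = ((-26 - 609) + 9)/(178 + (-¼ - 768 + (¼)*2304)) = (-635 + 9)/(178 + (-¼ - 768 + 576)) = -626/(178 - 769/4) = -626/(-57/4) = -626*(-4/57) = 2504/57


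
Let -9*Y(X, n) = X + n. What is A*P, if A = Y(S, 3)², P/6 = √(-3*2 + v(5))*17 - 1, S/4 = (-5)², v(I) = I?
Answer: -21218/27 + 360706*I/27 ≈ -785.85 + 13359.0*I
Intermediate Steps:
S = 100 (S = 4*(-5)² = 4*25 = 100)
P = -6 + 102*I (P = 6*(√(-3*2 + 5)*17 - 1) = 6*(√(-6 + 5)*17 - 1) = 6*(√(-1)*17 - 1) = 6*(I*17 - 1) = 6*(17*I - 1) = 6*(-1 + 17*I) = -6 + 102*I ≈ -6.0 + 102.0*I)
Y(X, n) = -X/9 - n/9 (Y(X, n) = -(X + n)/9 = -X/9 - n/9)
A = 10609/81 (A = (-⅑*100 - ⅑*3)² = (-100/9 - ⅓)² = (-103/9)² = 10609/81 ≈ 130.98)
A*P = 10609*(-6 + 102*I)/81 = -21218/27 + 360706*I/27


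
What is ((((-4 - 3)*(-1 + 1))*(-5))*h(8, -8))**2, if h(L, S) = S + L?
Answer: 0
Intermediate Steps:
h(L, S) = L + S
((((-4 - 3)*(-1 + 1))*(-5))*h(8, -8))**2 = ((((-4 - 3)*(-1 + 1))*(-5))*(8 - 8))**2 = ((-7*0*(-5))*0)**2 = ((0*(-5))*0)**2 = (0*0)**2 = 0**2 = 0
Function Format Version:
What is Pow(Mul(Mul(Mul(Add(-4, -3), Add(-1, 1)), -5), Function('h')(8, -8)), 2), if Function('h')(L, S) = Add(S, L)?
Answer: 0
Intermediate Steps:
Function('h')(L, S) = Add(L, S)
Pow(Mul(Mul(Mul(Add(-4, -3), Add(-1, 1)), -5), Function('h')(8, -8)), 2) = Pow(Mul(Mul(Mul(Add(-4, -3), Add(-1, 1)), -5), Add(8, -8)), 2) = Pow(Mul(Mul(Mul(-7, 0), -5), 0), 2) = Pow(Mul(Mul(0, -5), 0), 2) = Pow(Mul(0, 0), 2) = Pow(0, 2) = 0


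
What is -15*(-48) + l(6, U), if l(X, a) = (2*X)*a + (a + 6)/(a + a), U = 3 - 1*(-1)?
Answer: 3077/4 ≈ 769.25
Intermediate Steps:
U = 4 (U = 3 + 1 = 4)
l(X, a) = (6 + a)/(2*a) + 2*X*a (l(X, a) = 2*X*a + (6 + a)/((2*a)) = 2*X*a + (6 + a)*(1/(2*a)) = 2*X*a + (6 + a)/(2*a) = (6 + a)/(2*a) + 2*X*a)
-15*(-48) + l(6, U) = -15*(-48) + (½ + 3/4 + 2*6*4) = 720 + (½ + 3*(¼) + 48) = 720 + (½ + ¾ + 48) = 720 + 197/4 = 3077/4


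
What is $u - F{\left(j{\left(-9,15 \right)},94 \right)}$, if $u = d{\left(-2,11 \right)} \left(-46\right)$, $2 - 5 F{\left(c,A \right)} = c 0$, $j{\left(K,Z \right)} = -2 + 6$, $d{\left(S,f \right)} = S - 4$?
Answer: $\frac{1378}{5} \approx 275.6$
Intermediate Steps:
$d{\left(S,f \right)} = -4 + S$
$j{\left(K,Z \right)} = 4$
$F{\left(c,A \right)} = \frac{2}{5}$ ($F{\left(c,A \right)} = \frac{2}{5} - \frac{c 0}{5} = \frac{2}{5} - 0 = \frac{2}{5} + 0 = \frac{2}{5}$)
$u = 276$ ($u = \left(-4 - 2\right) \left(-46\right) = \left(-6\right) \left(-46\right) = 276$)
$u - F{\left(j{\left(-9,15 \right)},94 \right)} = 276 - \frac{2}{5} = \frac{1378}{5}$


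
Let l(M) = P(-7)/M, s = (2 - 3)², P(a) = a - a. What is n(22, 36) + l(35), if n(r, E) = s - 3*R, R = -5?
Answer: 16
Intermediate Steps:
P(a) = 0
s = 1 (s = (-1)² = 1)
l(M) = 0 (l(M) = 0/M = 0)
n(r, E) = 16 (n(r, E) = 1 - 3*(-5) = 1 + 15 = 16)
n(22, 36) + l(35) = 16 + 0 = 16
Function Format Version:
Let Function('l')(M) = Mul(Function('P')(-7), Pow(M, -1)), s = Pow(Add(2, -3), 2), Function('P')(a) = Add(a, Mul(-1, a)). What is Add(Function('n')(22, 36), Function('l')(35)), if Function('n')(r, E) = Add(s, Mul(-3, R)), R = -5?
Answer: 16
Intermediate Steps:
Function('P')(a) = 0
s = 1 (s = Pow(-1, 2) = 1)
Function('l')(M) = 0 (Function('l')(M) = Mul(0, Pow(M, -1)) = 0)
Function('n')(r, E) = 16 (Function('n')(r, E) = Add(1, Mul(-3, -5)) = Add(1, 15) = 16)
Add(Function('n')(22, 36), Function('l')(35)) = Add(16, 0) = 16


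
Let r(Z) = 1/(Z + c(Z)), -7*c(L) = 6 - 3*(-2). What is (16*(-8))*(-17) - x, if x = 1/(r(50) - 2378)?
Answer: 1748975570/803757 ≈ 2176.0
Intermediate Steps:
c(L) = -12/7 (c(L) = -(6 - 3*(-2))/7 = -(6 + 6)/7 = -⅐*12 = -12/7)
r(Z) = 1/(-12/7 + Z) (r(Z) = 1/(Z - 12/7) = 1/(-12/7 + Z))
x = -338/803757 (x = 1/(7/(-12 + 7*50) - 2378) = 1/(7/(-12 + 350) - 2378) = 1/(7/338 - 2378) = 1/(-803757/338) = -338/803757 ≈ -0.00042053)
(16*(-8))*(-17) - x = (16*(-8))*(-17) - 1*(-338/803757) = -128*(-17) + 338/803757 = 2176 + 338/803757 = 1748975570/803757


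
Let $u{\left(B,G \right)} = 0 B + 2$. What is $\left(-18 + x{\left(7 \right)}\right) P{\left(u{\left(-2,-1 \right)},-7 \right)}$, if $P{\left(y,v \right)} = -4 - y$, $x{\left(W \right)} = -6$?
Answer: $144$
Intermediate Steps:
$u{\left(B,G \right)} = 2$ ($u{\left(B,G \right)} = 0 + 2 = 2$)
$\left(-18 + x{\left(7 \right)}\right) P{\left(u{\left(-2,-1 \right)},-7 \right)} = \left(-18 - 6\right) \left(-4 - 2\right) = - 24 \left(-4 - 2\right) = \left(-24\right) \left(-6\right) = 144$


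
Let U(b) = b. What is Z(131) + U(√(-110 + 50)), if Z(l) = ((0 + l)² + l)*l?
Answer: 2265252 + 2*I*√15 ≈ 2.2653e+6 + 7.746*I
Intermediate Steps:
Z(l) = l*(l + l²) (Z(l) = (l² + l)*l = (l + l²)*l = l*(l + l²))
Z(131) + U(√(-110 + 50)) = 131²*(1 + 131) + √(-110 + 50) = 17161*132 + √(-60) = 2265252 + 2*I*√15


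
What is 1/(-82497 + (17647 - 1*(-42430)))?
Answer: -1/22420 ≈ -4.4603e-5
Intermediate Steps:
1/(-82497 + (17647 - 1*(-42430))) = 1/(-82497 + (17647 + 42430)) = 1/(-82497 + 60077) = 1/(-22420) = -1/22420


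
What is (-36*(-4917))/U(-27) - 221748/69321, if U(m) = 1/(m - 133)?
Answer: -654434679356/23107 ≈ -2.8322e+7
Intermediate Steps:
U(m) = 1/(-133 + m)
(-36*(-4917))/U(-27) - 221748/69321 = (-36*(-4917))/(1/(-133 - 27)) - 221748/69321 = 177012/(1/(-160)) - 221748*1/69321 = 177012/(-1/160) - 73916/23107 = 177012*(-160) - 73916/23107 = -28321920 - 73916/23107 = -654434679356/23107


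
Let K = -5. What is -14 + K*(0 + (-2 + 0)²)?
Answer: -34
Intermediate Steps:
-14 + K*(0 + (-2 + 0)²) = -14 - 5*(0 + (-2 + 0)²) = -14 - 5*(0 + (-2)²) = -14 - 5*(0 + 4) = -14 - 5*4 = -14 - 20 = -34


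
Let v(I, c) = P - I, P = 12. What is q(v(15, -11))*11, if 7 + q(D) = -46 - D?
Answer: -550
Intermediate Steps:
v(I, c) = 12 - I
q(D) = -53 - D (q(D) = -7 + (-46 - D) = -53 - D)
q(v(15, -11))*11 = (-53 - (12 - 1*15))*11 = (-53 - (12 - 15))*11 = (-53 - 1*(-3))*11 = (-53 + 3)*11 = -50*11 = -550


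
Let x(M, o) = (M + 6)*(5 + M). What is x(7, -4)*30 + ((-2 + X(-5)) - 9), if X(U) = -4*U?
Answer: 4689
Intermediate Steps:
x(M, o) = (5 + M)*(6 + M) (x(M, o) = (6 + M)*(5 + M) = (5 + M)*(6 + M))
x(7, -4)*30 + ((-2 + X(-5)) - 9) = (30 + 7**2 + 11*7)*30 + ((-2 - 4*(-5)) - 9) = (30 + 49 + 77)*30 + ((-2 + 20) - 9) = 156*30 + (18 - 9) = 4680 + 9 = 4689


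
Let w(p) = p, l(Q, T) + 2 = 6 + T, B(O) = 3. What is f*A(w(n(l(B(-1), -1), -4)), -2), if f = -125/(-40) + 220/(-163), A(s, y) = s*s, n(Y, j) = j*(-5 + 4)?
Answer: 4630/163 ≈ 28.405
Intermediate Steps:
l(Q, T) = 4 + T (l(Q, T) = -2 + (6 + T) = 4 + T)
n(Y, j) = -j (n(Y, j) = j*(-1) = -j)
A(s, y) = s²
f = 2315/1304 (f = -125*(-1/40) + 220*(-1/163) = 25/8 - 220/163 = 2315/1304 ≈ 1.7753)
f*A(w(n(l(B(-1), -1), -4)), -2) = 2315*(-1*(-4))²/1304 = (2315/1304)*4² = (2315/1304)*16 = 4630/163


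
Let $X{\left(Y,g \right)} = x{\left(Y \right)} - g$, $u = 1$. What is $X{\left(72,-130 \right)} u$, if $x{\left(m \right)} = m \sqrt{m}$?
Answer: $130 + 432 \sqrt{2} \approx 740.94$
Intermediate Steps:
$x{\left(m \right)} = m^{\frac{3}{2}}$
$X{\left(Y,g \right)} = Y^{\frac{3}{2}} - g$
$X{\left(72,-130 \right)} u = \left(72^{\frac{3}{2}} - -130\right) 1 = \left(432 \sqrt{2} + 130\right) 1 = \left(130 + 432 \sqrt{2}\right) 1 = 130 + 432 \sqrt{2}$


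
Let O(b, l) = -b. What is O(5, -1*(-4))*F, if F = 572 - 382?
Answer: -950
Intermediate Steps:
F = 190
O(5, -1*(-4))*F = -1*5*190 = -5*190 = -950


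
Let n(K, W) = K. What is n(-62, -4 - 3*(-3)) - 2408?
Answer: -2470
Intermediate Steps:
n(-62, -4 - 3*(-3)) - 2408 = -62 - 2408 = -2470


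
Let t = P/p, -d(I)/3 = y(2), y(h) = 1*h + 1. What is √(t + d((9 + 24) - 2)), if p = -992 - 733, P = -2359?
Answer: I*√908454/345 ≈ 2.7627*I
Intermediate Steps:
y(h) = 1 + h (y(h) = h + 1 = 1 + h)
p = -1725
d(I) = -9 (d(I) = -3*(1 + 2) = -3*3 = -9)
t = 2359/1725 (t = -2359/(-1725) = -2359*(-1/1725) = 2359/1725 ≈ 1.3675)
√(t + d((9 + 24) - 2)) = √(2359/1725 - 9) = √(-13166/1725) = I*√908454/345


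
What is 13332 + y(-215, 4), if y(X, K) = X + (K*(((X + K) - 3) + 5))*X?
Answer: 192857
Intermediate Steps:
y(X, K) = X + K*X*(2 + K + X) (y(X, K) = X + (K*(((K + X) - 3) + 5))*X = X + (K*((-3 + K + X) + 5))*X = X + (K*(2 + K + X))*X = X + K*X*(2 + K + X))
13332 + y(-215, 4) = 13332 - 215*(1 + 4² + 2*4 + 4*(-215)) = 13332 - 215*(1 + 16 + 8 - 860) = 13332 - 215*(-835) = 13332 + 179525 = 192857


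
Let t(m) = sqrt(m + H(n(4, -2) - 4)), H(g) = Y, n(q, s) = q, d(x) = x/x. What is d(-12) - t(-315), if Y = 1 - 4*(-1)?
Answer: 1 - I*sqrt(310) ≈ 1.0 - 17.607*I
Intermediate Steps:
d(x) = 1
Y = 5 (Y = 1 + 4 = 5)
H(g) = 5
t(m) = sqrt(5 + m) (t(m) = sqrt(m + 5) = sqrt(5 + m))
d(-12) - t(-315) = 1 - sqrt(5 - 315) = 1 - sqrt(-310) = 1 - I*sqrt(310)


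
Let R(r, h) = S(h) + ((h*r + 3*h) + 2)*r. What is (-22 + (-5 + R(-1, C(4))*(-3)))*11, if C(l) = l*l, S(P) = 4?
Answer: 693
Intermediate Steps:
C(l) = l²
R(r, h) = 4 + r*(2 + 3*h + h*r) (R(r, h) = 4 + ((h*r + 3*h) + 2)*r = 4 + ((3*h + h*r) + 2)*r = 4 + (2 + 3*h + h*r)*r = 4 + r*(2 + 3*h + h*r))
(-22 + (-5 + R(-1, C(4))*(-3)))*11 = (-22 + (-5 + (4 + 2*(-1) + 4²*(-1)² + 3*4²*(-1))*(-3)))*11 = (-22 + (-5 + (4 - 2 + 16*1 + 3*16*(-1))*(-3)))*11 = (-22 + (-5 + (4 - 2 + 16 - 48)*(-3)))*11 = (-22 + (-5 - 30*(-3)))*11 = (-22 + (-5 + 90))*11 = (-22 + 85)*11 = 63*11 = 693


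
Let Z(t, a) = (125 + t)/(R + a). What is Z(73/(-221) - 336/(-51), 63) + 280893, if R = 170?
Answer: 14464052257/51493 ≈ 2.8089e+5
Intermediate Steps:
Z(t, a) = (125 + t)/(170 + a)
Z(73/(-221) - 336/(-51), 63) + 280893 = (125 + (73/(-221) - 336/(-51)))/(170 + 63) + 280893 = (125 + (73*(-1/221) - 336*(-1/51)))/233 + 280893 = (125 + (-73/221 + 112/17))/233 + 280893 = (125 + 1383/221)/233 + 280893 = (1/233)*(29008/221) + 280893 = 29008/51493 + 280893 = 14464052257/51493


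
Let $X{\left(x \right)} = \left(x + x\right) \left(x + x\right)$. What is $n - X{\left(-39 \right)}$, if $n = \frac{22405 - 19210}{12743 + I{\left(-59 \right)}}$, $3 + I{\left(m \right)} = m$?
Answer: $- \frac{8572001}{1409} \approx -6083.8$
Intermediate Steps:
$I{\left(m \right)} = -3 + m$
$X{\left(x \right)} = 4 x^{2}$ ($X{\left(x \right)} = 2 x 2 x = 4 x^{2}$)
$n = \frac{355}{1409}$ ($n = \frac{22405 - 19210}{12743 - 62} = \frac{3195}{12743 - 62} = \frac{3195}{12681} = 3195 \cdot \frac{1}{12681} = \frac{355}{1409} \approx 0.25195$)
$n - X{\left(-39 \right)} = \frac{355}{1409} - 4 \left(-39\right)^{2} = \frac{355}{1409} - 4 \cdot 1521 = \frac{355}{1409} - 6084 = - \frac{8572001}{1409}$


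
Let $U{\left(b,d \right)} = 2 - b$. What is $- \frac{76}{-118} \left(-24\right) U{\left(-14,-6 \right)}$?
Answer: $- \frac{14592}{59} \approx -247.32$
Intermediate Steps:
$- \frac{76}{-118} \left(-24\right) U{\left(-14,-6 \right)} = - \frac{76}{-118} \left(-24\right) \left(2 - -14\right) = \left(-76\right) \left(- \frac{1}{118}\right) \left(-24\right) \left(2 + 14\right) = \frac{38}{59} \left(-24\right) 16 = \left(- \frac{912}{59}\right) 16 = - \frac{14592}{59}$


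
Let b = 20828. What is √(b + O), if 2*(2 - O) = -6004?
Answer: 6*√662 ≈ 154.38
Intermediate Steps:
O = 3004 (O = 2 - ½*(-6004) = 2 + 3002 = 3004)
√(b + O) = √(20828 + 3004) = √23832 = 6*√662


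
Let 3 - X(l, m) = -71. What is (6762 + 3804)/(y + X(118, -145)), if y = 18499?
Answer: 3522/6191 ≈ 0.56889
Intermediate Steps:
X(l, m) = 74 (X(l, m) = 3 - 1*(-71) = 3 + 71 = 74)
(6762 + 3804)/(y + X(118, -145)) = (6762 + 3804)/(18499 + 74) = 10566/18573 = 10566*(1/18573) = 3522/6191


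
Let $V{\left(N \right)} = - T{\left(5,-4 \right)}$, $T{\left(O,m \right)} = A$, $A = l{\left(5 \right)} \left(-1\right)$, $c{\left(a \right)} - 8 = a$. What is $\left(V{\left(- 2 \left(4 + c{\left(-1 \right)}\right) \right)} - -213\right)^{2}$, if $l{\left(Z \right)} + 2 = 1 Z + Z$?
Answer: $48841$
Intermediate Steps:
$l{\left(Z \right)} = -2 + 2 Z$ ($l{\left(Z \right)} = -2 + \left(1 Z + Z\right) = -2 + \left(Z + Z\right) = -2 + 2 Z$)
$c{\left(a \right)} = 8 + a$
$A = -8$ ($A = \left(-2 + 2 \cdot 5\right) \left(-1\right) = \left(-2 + 10\right) \left(-1\right) = 8 \left(-1\right) = -8$)
$T{\left(O,m \right)} = -8$
$V{\left(N \right)} = 8$ ($V{\left(N \right)} = \left(-1\right) \left(-8\right) = 8$)
$\left(V{\left(- 2 \left(4 + c{\left(-1 \right)}\right) \right)} - -213\right)^{2} = \left(8 - -213\right)^{2} = \left(8 + 213\right)^{2} = 221^{2} = 48841$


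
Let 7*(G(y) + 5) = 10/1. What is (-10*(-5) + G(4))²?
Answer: 105625/49 ≈ 2155.6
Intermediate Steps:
G(y) = -25/7 (G(y) = -5 + (10/1)/7 = -5 + (10*1)/7 = -5 + (⅐)*10 = -5 + 10/7 = -25/7)
(-10*(-5) + G(4))² = (-10*(-5) - 25/7)² = (50 - 25/7)² = (325/7)² = 105625/49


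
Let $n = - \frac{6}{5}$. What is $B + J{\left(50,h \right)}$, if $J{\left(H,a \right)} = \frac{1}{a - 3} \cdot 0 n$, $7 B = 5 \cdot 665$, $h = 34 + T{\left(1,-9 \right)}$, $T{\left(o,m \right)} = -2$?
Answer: $475$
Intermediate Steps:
$h = 32$ ($h = 34 - 2 = 32$)
$B = 475$ ($B = \frac{5 \cdot 665}{7} = \frac{1}{7} \cdot 3325 = 475$)
$n = - \frac{6}{5}$ ($n = \left(-6\right) \frac{1}{5} = - \frac{6}{5} \approx -1.2$)
$J{\left(H,a \right)} = 0$ ($J{\left(H,a \right)} = \frac{1}{a - 3} \cdot 0 \left(- \frac{6}{5}\right) = \frac{1}{-3 + a} 0 \left(- \frac{6}{5}\right) = 0 \left(- \frac{6}{5}\right) = 0$)
$B + J{\left(50,h \right)} = 475 + 0 = 475$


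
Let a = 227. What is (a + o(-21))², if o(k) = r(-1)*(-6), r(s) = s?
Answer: 54289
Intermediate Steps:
o(k) = 6 (o(k) = -1*(-6) = 6)
(a + o(-21))² = (227 + 6)² = 233² = 54289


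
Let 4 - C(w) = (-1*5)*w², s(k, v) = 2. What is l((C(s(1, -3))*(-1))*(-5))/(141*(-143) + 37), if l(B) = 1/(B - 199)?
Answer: 1/1589954 ≈ 6.2895e-7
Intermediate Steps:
C(w) = 4 + 5*w² (C(w) = 4 - (-1*5)*w² = 4 - (-5)*w² = 4 + 5*w²)
l(B) = 1/(-199 + B)
l((C(s(1, -3))*(-1))*(-5))/(141*(-143) + 37) = 1/((-199 + ((4 + 5*2²)*(-1))*(-5))*(141*(-143) + 37)) = 1/((-199 + ((4 + 5*4)*(-1))*(-5))*(-20163 + 37)) = 1/(-199 + ((4 + 20)*(-1))*(-5)*(-20126)) = -1/20126/(-199 + (24*(-1))*(-5)) = -1/20126/(-199 - 24*(-5)) = -1/20126/(-199 + 120) = -1/20126/(-79) = -1/79*(-1/20126) = 1/1589954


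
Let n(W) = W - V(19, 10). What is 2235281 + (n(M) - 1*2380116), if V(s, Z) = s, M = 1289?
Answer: -143565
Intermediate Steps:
n(W) = -19 + W (n(W) = W - 1*19 = W - 19 = -19 + W)
2235281 + (n(M) - 1*2380116) = 2235281 + ((-19 + 1289) - 1*2380116) = 2235281 + (1270 - 2380116) = 2235281 - 2378846 = -143565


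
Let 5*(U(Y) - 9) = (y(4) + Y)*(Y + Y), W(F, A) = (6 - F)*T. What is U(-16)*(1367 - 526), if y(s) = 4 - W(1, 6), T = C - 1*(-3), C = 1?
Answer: 899029/5 ≈ 1.7981e+5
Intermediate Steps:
T = 4 (T = 1 - 1*(-3) = 1 + 3 = 4)
W(F, A) = 24 - 4*F (W(F, A) = (6 - F)*4 = 24 - 4*F)
y(s) = -16 (y(s) = 4 - (24 - 4*1) = 4 - (24 - 4) = 4 - 1*20 = 4 - 20 = -16)
U(Y) = 9 + 2*Y*(-16 + Y)/5 (U(Y) = 9 + ((-16 + Y)*(Y + Y))/5 = 9 + ((-16 + Y)*(2*Y))/5 = 9 + (2*Y*(-16 + Y))/5 = 9 + 2*Y*(-16 + Y)/5)
U(-16)*(1367 - 526) = (9 - 32/5*(-16) + (⅖)*(-16)²)*(1367 - 526) = (9 + 512/5 + (⅖)*256)*841 = (9 + 512/5 + 512/5)*841 = (1069/5)*841 = 899029/5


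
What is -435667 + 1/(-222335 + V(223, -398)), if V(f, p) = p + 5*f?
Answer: -96551649207/221618 ≈ -4.3567e+5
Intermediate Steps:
-435667 + 1/(-222335 + V(223, -398)) = -435667 + 1/(-222335 + (-398 + 5*223)) = -435667 + 1/(-222335 + (-398 + 1115)) = -435667 + 1/(-222335 + 717) = -435667 + 1/(-221618) = -435667 - 1/221618 = -96551649207/221618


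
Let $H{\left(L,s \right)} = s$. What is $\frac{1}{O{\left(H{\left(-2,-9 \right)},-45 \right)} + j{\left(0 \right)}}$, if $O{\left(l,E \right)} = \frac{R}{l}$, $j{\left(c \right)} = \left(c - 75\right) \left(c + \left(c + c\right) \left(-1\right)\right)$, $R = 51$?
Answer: $- \frac{3}{17} \approx -0.17647$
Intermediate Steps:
$j{\left(c \right)} = - c \left(-75 + c\right)$ ($j{\left(c \right)} = \left(-75 + c\right) \left(c + 2 c \left(-1\right)\right) = \left(-75 + c\right) \left(c - 2 c\right) = \left(-75 + c\right) \left(- c\right) = - c \left(-75 + c\right)$)
$O{\left(l,E \right)} = \frac{51}{l}$
$\frac{1}{O{\left(H{\left(-2,-9 \right)},-45 \right)} + j{\left(0 \right)}} = \frac{1}{\frac{51}{-9} + 0 \left(75 - 0\right)} = \frac{1}{51 \left(- \frac{1}{9}\right) + 0 \left(75 + 0\right)} = \frac{1}{- \frac{17}{3} + 0 \cdot 75} = \frac{1}{- \frac{17}{3} + 0} = \frac{1}{- \frac{17}{3}} = - \frac{3}{17}$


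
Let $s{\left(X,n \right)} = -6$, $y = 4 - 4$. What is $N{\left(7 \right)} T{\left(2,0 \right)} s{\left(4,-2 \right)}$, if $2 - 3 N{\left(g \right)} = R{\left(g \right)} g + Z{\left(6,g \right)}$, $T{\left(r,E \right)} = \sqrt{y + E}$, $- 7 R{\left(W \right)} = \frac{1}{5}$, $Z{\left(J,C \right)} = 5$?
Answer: $0$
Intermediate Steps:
$y = 0$
$R{\left(W \right)} = - \frac{1}{35}$ ($R{\left(W \right)} = - \frac{1}{7 \cdot 5} = \left(- \frac{1}{7}\right) \frac{1}{5} = - \frac{1}{35}$)
$T{\left(r,E \right)} = \sqrt{E}$ ($T{\left(r,E \right)} = \sqrt{0 + E} = \sqrt{E}$)
$N{\left(g \right)} = -1 + \frac{g}{105}$ ($N{\left(g \right)} = \frac{2}{3} - \frac{- \frac{g}{35} + 5}{3} = \frac{2}{3} - \frac{5 - \frac{g}{35}}{3} = \frac{2}{3} + \left(- \frac{5}{3} + \frac{g}{105}\right) = -1 + \frac{g}{105}$)
$N{\left(7 \right)} T{\left(2,0 \right)} s{\left(4,-2 \right)} = \left(-1 + \frac{1}{105} \cdot 7\right) \sqrt{0} \left(-6\right) = \left(-1 + \frac{1}{15}\right) 0 \left(-6\right) = \left(- \frac{14}{15}\right) 0 \left(-6\right) = 0 \left(-6\right) = 0$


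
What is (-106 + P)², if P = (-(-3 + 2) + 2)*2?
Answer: 10000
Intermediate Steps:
P = 6 (P = (-1*(-1) + 2)*2 = (1 + 2)*2 = 3*2 = 6)
(-106 + P)² = (-106 + 6)² = (-100)² = 10000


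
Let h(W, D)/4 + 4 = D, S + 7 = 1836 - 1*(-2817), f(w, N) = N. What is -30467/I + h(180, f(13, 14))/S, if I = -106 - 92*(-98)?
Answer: -70596641/20697930 ≈ -3.4108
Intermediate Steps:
S = 4646 (S = -7 + (1836 - 1*(-2817)) = -7 + (1836 + 2817) = -7 + 4653 = 4646)
h(W, D) = -16 + 4*D
I = 8910 (I = -106 + 9016 = 8910)
-30467/I + h(180, f(13, 14))/S = -30467/8910 + (-16 + 4*14)/4646 = -30467*1/8910 + (-16 + 56)*(1/4646) = -30467/8910 + 40*(1/4646) = -30467/8910 + 20/2323 = -70596641/20697930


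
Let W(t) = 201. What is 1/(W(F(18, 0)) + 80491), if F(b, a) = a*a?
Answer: 1/80692 ≈ 1.2393e-5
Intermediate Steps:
F(b, a) = a²
1/(W(F(18, 0)) + 80491) = 1/(201 + 80491) = 1/80692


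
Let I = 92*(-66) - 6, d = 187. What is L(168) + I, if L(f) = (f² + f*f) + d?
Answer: 50557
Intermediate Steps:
L(f) = 187 + 2*f² (L(f) = (f² + f*f) + 187 = (f² + f²) + 187 = 2*f² + 187 = 187 + 2*f²)
I = -6078 (I = -6072 - 6 = -6078)
L(168) + I = (187 + 2*168²) - 6078 = (187 + 2*28224) - 6078 = (187 + 56448) - 6078 = 56635 - 6078 = 50557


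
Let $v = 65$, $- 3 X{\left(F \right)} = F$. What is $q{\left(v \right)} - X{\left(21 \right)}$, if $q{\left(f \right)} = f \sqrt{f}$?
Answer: $7 + 65 \sqrt{65} \approx 531.05$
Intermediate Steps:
$X{\left(F \right)} = - \frac{F}{3}$
$q{\left(f \right)} = f^{\frac{3}{2}}$
$q{\left(v \right)} - X{\left(21 \right)} = 65^{\frac{3}{2}} - \left(- \frac{1}{3}\right) 21 = 65 \sqrt{65} - -7 = 65 \sqrt{65} + 7 = 7 + 65 \sqrt{65}$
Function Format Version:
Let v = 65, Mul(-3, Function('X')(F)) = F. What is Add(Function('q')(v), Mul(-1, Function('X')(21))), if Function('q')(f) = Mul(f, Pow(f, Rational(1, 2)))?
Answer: Add(7, Mul(65, Pow(65, Rational(1, 2)))) ≈ 531.05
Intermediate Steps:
Function('X')(F) = Mul(Rational(-1, 3), F)
Function('q')(f) = Pow(f, Rational(3, 2))
Add(Function('q')(v), Mul(-1, Function('X')(21))) = Add(Pow(65, Rational(3, 2)), Mul(-1, Mul(Rational(-1, 3), 21))) = Add(Mul(65, Pow(65, Rational(1, 2))), Mul(-1, -7)) = Add(Mul(65, Pow(65, Rational(1, 2))), 7) = Add(7, Mul(65, Pow(65, Rational(1, 2))))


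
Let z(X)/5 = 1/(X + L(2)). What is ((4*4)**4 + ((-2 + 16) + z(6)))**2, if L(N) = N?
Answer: 275000604025/64 ≈ 4.2969e+9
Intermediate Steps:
z(X) = 5/(2 + X) (z(X) = 5/(X + 2) = 5/(2 + X))
((4*4)**4 + ((-2 + 16) + z(6)))**2 = ((4*4)**4 + ((-2 + 16) + 5/(2 + 6)))**2 = (16**4 + (14 + 5/8))**2 = (65536 + (14 + 5*(1/8)))**2 = (65536 + (14 + 5/8))**2 = (65536 + 117/8)**2 = (524405/8)**2 = 275000604025/64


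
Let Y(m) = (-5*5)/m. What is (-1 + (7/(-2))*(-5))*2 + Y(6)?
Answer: 173/6 ≈ 28.833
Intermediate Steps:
Y(m) = -25/m
(-1 + (7/(-2))*(-5))*2 + Y(6) = (-1 + (7/(-2))*(-5))*2 - 25/6 = (-1 + (7*(-½))*(-5))*2 - 25*⅙ = (-1 - 7/2*(-5))*2 - 25/6 = (-1 + 35/2)*2 - 25/6 = (33/2)*2 - 25/6 = 33 - 25/6 = 173/6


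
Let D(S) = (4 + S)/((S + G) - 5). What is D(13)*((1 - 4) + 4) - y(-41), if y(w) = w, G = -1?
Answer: 304/7 ≈ 43.429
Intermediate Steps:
D(S) = (4 + S)/(-6 + S) (D(S) = (4 + S)/((S - 1) - 5) = (4 + S)/((-1 + S) - 5) = (4 + S)/(-6 + S))
D(13)*((1 - 4) + 4) - y(-41) = ((4 + 13)/(-6 + 13))*((1 - 4) + 4) - 1*(-41) = (17/7)*(-3 + 4) + 41 = ((⅐)*17)*1 + 41 = (17/7)*1 + 41 = 17/7 + 41 = 304/7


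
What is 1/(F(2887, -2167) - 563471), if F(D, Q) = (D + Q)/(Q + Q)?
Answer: -2167/1221042017 ≈ -1.7747e-6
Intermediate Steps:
F(D, Q) = (D + Q)/(2*Q) (F(D, Q) = (D + Q)/((2*Q)) = (D + Q)*(1/(2*Q)) = (D + Q)/(2*Q))
1/(F(2887, -2167) - 563471) = 1/((½)*(2887 - 2167)/(-2167) - 563471) = 1/((½)*(-1/2167)*720 - 563471) = 1/(-360/2167 - 563471) = 1/(-1221042017/2167) = -2167/1221042017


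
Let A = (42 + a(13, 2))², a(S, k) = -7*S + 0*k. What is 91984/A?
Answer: 91984/2401 ≈ 38.311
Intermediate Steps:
a(S, k) = -7*S (a(S, k) = -7*S + 0 = -7*S)
A = 2401 (A = (42 - 7*13)² = (42 - 91)² = (-49)² = 2401)
91984/A = 91984/2401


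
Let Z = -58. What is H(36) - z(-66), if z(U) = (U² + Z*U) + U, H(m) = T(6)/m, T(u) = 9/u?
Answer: -194831/24 ≈ -8118.0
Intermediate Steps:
H(m) = 3/(2*m) (H(m) = (9/6)/m = (9*(⅙))/m = 3/(2*m))
z(U) = U² - 57*U (z(U) = (U² - 58*U) + U = U² - 57*U)
H(36) - z(-66) = (3/2)/36 - (-66)*(-57 - 66) = (3/2)*(1/36) - (-66)*(-123) = 1/24 - 1*8118 = 1/24 - 8118 = -194831/24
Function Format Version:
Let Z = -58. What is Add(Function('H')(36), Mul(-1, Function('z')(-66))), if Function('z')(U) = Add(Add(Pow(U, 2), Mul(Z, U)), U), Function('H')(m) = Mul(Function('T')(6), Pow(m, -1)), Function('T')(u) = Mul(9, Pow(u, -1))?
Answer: Rational(-194831, 24) ≈ -8118.0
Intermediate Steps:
Function('H')(m) = Mul(Rational(3, 2), Pow(m, -1)) (Function('H')(m) = Mul(Mul(9, Pow(6, -1)), Pow(m, -1)) = Mul(Mul(9, Rational(1, 6)), Pow(m, -1)) = Mul(Rational(3, 2), Pow(m, -1)))
Function('z')(U) = Add(Pow(U, 2), Mul(-57, U)) (Function('z')(U) = Add(Add(Pow(U, 2), Mul(-58, U)), U) = Add(Pow(U, 2), Mul(-57, U)))
Add(Function('H')(36), Mul(-1, Function('z')(-66))) = Add(Mul(Rational(3, 2), Pow(36, -1)), Mul(-1, Mul(-66, Add(-57, -66)))) = Add(Mul(Rational(3, 2), Rational(1, 36)), Mul(-1, Mul(-66, -123))) = Add(Rational(1, 24), Mul(-1, 8118)) = Add(Rational(1, 24), -8118) = Rational(-194831, 24)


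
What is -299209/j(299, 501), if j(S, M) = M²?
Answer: -299209/251001 ≈ -1.1921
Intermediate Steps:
-299209/j(299, 501) = -299209/(501²) = -299209/251001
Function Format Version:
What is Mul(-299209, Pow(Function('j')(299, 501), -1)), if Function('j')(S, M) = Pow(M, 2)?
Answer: Rational(-299209, 251001) ≈ -1.1921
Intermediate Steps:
Mul(-299209, Pow(Function('j')(299, 501), -1)) = Mul(-299209, Pow(Pow(501, 2), -1)) = Mul(-299209, Pow(251001, -1)) = Mul(-299209, Rational(1, 251001)) = Rational(-299209, 251001)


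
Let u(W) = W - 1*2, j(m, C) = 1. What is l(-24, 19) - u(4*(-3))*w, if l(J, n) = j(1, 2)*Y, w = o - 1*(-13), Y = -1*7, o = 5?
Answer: 245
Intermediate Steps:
Y = -7
w = 18 (w = 5 - 1*(-13) = 5 + 13 = 18)
l(J, n) = -7 (l(J, n) = 1*(-7) = -7)
u(W) = -2 + W (u(W) = W - 2 = -2 + W)
l(-24, 19) - u(4*(-3))*w = -7 - (-2 + 4*(-3))*18 = -7 - (-2 - 12)*18 = -7 - (-14)*18 = -7 - 1*(-252) = -7 + 252 = 245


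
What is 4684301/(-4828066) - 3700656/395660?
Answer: -4930100486239/477568148390 ≈ -10.323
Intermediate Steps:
4684301/(-4828066) - 3700656/395660 = 4684301*(-1/4828066) - 3700656*1/395660 = -4684301/4828066 - 925164/98915 = -4930100486239/477568148390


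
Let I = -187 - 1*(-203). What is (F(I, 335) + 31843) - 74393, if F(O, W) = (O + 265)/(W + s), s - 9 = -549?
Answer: -8723031/205 ≈ -42551.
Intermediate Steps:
s = -540 (s = 9 - 549 = -540)
I = 16 (I = -187 + 203 = 16)
F(O, W) = (265 + O)/(-540 + W) (F(O, W) = (O + 265)/(W - 540) = (265 + O)/(-540 + W))
(F(I, 335) + 31843) - 74393 = ((265 + 16)/(-540 + 335) + 31843) - 74393 = (281/(-205) + 31843) - 74393 = (-1/205*281 + 31843) - 74393 = (-281/205 + 31843) - 74393 = 6527534/205 - 74393 = -8723031/205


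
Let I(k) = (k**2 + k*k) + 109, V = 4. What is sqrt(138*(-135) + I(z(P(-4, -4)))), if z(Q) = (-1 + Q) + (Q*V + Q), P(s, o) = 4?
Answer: I*sqrt(17463) ≈ 132.15*I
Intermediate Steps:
z(Q) = -1 + 6*Q (z(Q) = (-1 + Q) + (Q*4 + Q) = (-1 + Q) + (4*Q + Q) = (-1 + Q) + 5*Q = -1 + 6*Q)
I(k) = 109 + 2*k**2 (I(k) = (k**2 + k**2) + 109 = 2*k**2 + 109 = 109 + 2*k**2)
sqrt(138*(-135) + I(z(P(-4, -4)))) = sqrt(138*(-135) + (109 + 2*(-1 + 6*4)**2)) = sqrt(-18630 + (109 + 2*(-1 + 24)**2)) = sqrt(-18630 + (109 + 2*23**2)) = sqrt(-18630 + (109 + 2*529)) = sqrt(-18630 + (109 + 1058)) = sqrt(-18630 + 1167) = sqrt(-17463) = I*sqrt(17463)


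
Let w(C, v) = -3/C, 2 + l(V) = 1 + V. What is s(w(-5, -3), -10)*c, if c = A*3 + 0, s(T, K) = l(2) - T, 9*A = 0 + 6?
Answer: ⅘ ≈ 0.80000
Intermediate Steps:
l(V) = -1 + V (l(V) = -2 + (1 + V) = -1 + V)
A = ⅔ (A = (0 + 6)/9 = (⅑)*6 = ⅔ ≈ 0.66667)
s(T, K) = 1 - T (s(T, K) = (-1 + 2) - T = 1 - T)
c = 2 (c = (⅔)*3 + 0 = 2 + 0 = 2)
s(w(-5, -3), -10)*c = (1 - (-3)/(-5))*2 = (1 - (-3)*(-1)/5)*2 = (1 - 1*⅗)*2 = (1 - ⅗)*2 = (⅖)*2 = ⅘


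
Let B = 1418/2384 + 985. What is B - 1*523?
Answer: 551413/1192 ≈ 462.59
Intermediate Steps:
B = 1174829/1192 (B = 1418*(1/2384) + 985 = 709/1192 + 985 = 1174829/1192 ≈ 985.59)
B - 1*523 = 1174829/1192 - 1*523 = 1174829/1192 - 523 = 551413/1192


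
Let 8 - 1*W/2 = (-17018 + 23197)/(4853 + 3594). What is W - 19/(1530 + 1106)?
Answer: 323524491/22266292 ≈ 14.530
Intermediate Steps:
W = 122794/8447 (W = 16 - 2*(-17018 + 23197)/(4853 + 3594) = 16 - 12358/8447 = 122794/8447 ≈ 14.537)
W - 19/(1530 + 1106) = 122794/8447 - 19/(1530 + 1106) = 122794/8447 - 19/2636 = 323524491/22266292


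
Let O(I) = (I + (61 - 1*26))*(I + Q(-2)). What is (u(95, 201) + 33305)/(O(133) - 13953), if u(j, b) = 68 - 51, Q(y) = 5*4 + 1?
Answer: 33322/11919 ≈ 2.7957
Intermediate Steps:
Q(y) = 21 (Q(y) = 20 + 1 = 21)
u(j, b) = 17
O(I) = (21 + I)*(35 + I) (O(I) = (I + (61 - 1*26))*(I + 21) = (I + (61 - 26))*(21 + I) = (I + 35)*(21 + I) = (35 + I)*(21 + I) = (21 + I)*(35 + I))
(u(95, 201) + 33305)/(O(133) - 13953) = (17 + 33305)/((735 + 133² + 56*133) - 13953) = 33322/((735 + 17689 + 7448) - 13953) = 33322/(25872 - 13953) = 33322/11919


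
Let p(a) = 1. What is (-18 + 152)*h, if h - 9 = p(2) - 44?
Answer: -4556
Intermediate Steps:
h = -34 (h = 9 + (1 - 44) = 9 - 43 = -34)
(-18 + 152)*h = (-18 + 152)*(-34) = 134*(-34) = -4556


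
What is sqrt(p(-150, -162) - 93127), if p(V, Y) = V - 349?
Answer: 13*I*sqrt(554) ≈ 305.98*I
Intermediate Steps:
p(V, Y) = -349 + V
sqrt(p(-150, -162) - 93127) = sqrt((-349 - 150) - 93127) = sqrt(-499 - 93127) = sqrt(-93626) = 13*I*sqrt(554)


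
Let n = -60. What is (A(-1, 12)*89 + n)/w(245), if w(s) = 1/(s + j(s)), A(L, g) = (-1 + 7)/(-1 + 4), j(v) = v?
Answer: 57820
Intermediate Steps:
A(L, g) = 2 (A(L, g) = 6/3 = 6*(⅓) = 2)
w(s) = 1/(2*s) (w(s) = 1/(s + s) = 1/(2*s))
(A(-1, 12)*89 + n)/w(245) = (2*89 - 60)/(((½)/245)) = (178 - 60)/(((½)*(1/245))) = 118/(1/490) = 118*490 = 57820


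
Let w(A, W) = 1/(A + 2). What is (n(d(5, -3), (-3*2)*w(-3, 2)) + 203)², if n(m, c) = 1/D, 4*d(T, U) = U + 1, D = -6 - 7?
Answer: 6959044/169 ≈ 41178.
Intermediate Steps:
w(A, W) = 1/(2 + A)
D = -13
d(T, U) = ¼ + U/4 (d(T, U) = (U + 1)/4 = (1 + U)/4 = ¼ + U/4)
n(m, c) = -1/13 (n(m, c) = 1/(-13) = -1/13)
(n(d(5, -3), (-3*2)*w(-3, 2)) + 203)² = (-1/13 + 203)² = (2638/13)² = 6959044/169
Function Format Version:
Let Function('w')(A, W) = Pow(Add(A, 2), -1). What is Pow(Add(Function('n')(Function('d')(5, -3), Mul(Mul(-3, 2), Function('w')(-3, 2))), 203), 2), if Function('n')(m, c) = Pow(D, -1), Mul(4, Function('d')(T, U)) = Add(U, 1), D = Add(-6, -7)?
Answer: Rational(6959044, 169) ≈ 41178.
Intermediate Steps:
Function('w')(A, W) = Pow(Add(2, A), -1)
D = -13
Function('d')(T, U) = Add(Rational(1, 4), Mul(Rational(1, 4), U)) (Function('d')(T, U) = Mul(Rational(1, 4), Add(U, 1)) = Mul(Rational(1, 4), Add(1, U)) = Add(Rational(1, 4), Mul(Rational(1, 4), U)))
Function('n')(m, c) = Rational(-1, 13) (Function('n')(m, c) = Pow(-13, -1) = Rational(-1, 13))
Pow(Add(Function('n')(Function('d')(5, -3), Mul(Mul(-3, 2), Function('w')(-3, 2))), 203), 2) = Pow(Add(Rational(-1, 13), 203), 2) = Pow(Rational(2638, 13), 2) = Rational(6959044, 169)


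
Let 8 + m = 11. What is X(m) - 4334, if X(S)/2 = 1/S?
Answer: -13000/3 ≈ -4333.3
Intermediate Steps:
m = 3 (m = -8 + 11 = 3)
X(S) = 2/S
X(m) - 4334 = 2/3 - 4334 = 2*(⅓) - 4334 = ⅔ - 4334 = -13000/3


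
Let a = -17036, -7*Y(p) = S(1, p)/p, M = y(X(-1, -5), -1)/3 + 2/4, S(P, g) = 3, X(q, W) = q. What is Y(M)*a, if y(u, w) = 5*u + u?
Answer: -34072/7 ≈ -4867.4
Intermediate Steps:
y(u, w) = 6*u
M = -3/2 (M = (6*(-1))/3 + 2/4 = -6*⅓ + 2*(¼) = -2 + ½ = -3/2 ≈ -1.5000)
Y(p) = -3/(7*p)
Y(M)*a = -3/(7*(-3/2))*(-17036) = -3/7*(-⅔)*(-17036) = (2/7)*(-17036) = -34072/7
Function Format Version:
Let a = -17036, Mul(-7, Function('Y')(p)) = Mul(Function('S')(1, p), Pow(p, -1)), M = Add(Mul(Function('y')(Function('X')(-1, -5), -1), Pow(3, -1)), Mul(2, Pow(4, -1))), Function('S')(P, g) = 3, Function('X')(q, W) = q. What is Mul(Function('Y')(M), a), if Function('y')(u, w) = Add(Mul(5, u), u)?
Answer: Rational(-34072, 7) ≈ -4867.4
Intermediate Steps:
Function('y')(u, w) = Mul(6, u)
M = Rational(-3, 2) (M = Add(Mul(Mul(6, -1), Pow(3, -1)), Mul(2, Pow(4, -1))) = Add(Mul(-6, Rational(1, 3)), Mul(2, Rational(1, 4))) = Add(-2, Rational(1, 2)) = Rational(-3, 2) ≈ -1.5000)
Function('Y')(p) = Mul(Rational(-3, 7), Pow(p, -1)) (Function('Y')(p) = Mul(Rational(-1, 7), Mul(3, Pow(p, -1))) = Mul(Rational(-3, 7), Pow(p, -1)))
Mul(Function('Y')(M), a) = Mul(Mul(Rational(-3, 7), Pow(Rational(-3, 2), -1)), -17036) = Mul(Mul(Rational(-3, 7), Rational(-2, 3)), -17036) = Mul(Rational(2, 7), -17036) = Rational(-34072, 7)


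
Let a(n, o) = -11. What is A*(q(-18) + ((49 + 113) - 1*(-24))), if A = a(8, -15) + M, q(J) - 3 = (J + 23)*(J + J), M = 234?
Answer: 2007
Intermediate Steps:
q(J) = 3 + 2*J*(23 + J) (q(J) = 3 + (J + 23)*(J + J) = 3 + (23 + J)*(2*J) = 3 + 2*J*(23 + J))
A = 223 (A = -11 + 234 = 223)
A*(q(-18) + ((49 + 113) - 1*(-24))) = 223*((3 + 2*(-18)² + 46*(-18)) + ((49 + 113) - 1*(-24))) = 223*((3 + 2*324 - 828) + (162 + 24)) = 223*((3 + 648 - 828) + 186) = 223*(-177 + 186) = 223*9 = 2007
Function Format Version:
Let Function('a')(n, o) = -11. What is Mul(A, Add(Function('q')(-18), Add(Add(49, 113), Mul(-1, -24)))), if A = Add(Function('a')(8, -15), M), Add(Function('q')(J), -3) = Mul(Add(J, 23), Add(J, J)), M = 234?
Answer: 2007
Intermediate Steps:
Function('q')(J) = Add(3, Mul(2, J, Add(23, J))) (Function('q')(J) = Add(3, Mul(Add(J, 23), Add(J, J))) = Add(3, Mul(Add(23, J), Mul(2, J))) = Add(3, Mul(2, J, Add(23, J))))
A = 223 (A = Add(-11, 234) = 223)
Mul(A, Add(Function('q')(-18), Add(Add(49, 113), Mul(-1, -24)))) = Mul(223, Add(Add(3, Mul(2, Pow(-18, 2)), Mul(46, -18)), Add(Add(49, 113), Mul(-1, -24)))) = Mul(223, Add(Add(3, Mul(2, 324), -828), Add(162, 24))) = Mul(223, Add(Add(3, 648, -828), 186)) = Mul(223, Add(-177, 186)) = Mul(223, 9) = 2007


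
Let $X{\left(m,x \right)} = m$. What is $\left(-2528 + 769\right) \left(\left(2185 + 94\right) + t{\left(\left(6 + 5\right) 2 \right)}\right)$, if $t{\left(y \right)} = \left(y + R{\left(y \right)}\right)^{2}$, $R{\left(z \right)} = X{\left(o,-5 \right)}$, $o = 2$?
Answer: $-5021945$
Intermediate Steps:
$R{\left(z \right)} = 2$
$t{\left(y \right)} = \left(2 + y\right)^{2}$ ($t{\left(y \right)} = \left(y + 2\right)^{2} = \left(2 + y\right)^{2}$)
$\left(-2528 + 769\right) \left(\left(2185 + 94\right) + t{\left(\left(6 + 5\right) 2 \right)}\right) = \left(-2528 + 769\right) \left(\left(2185 + 94\right) + \left(2 + \left(6 + 5\right) 2\right)^{2}\right) = - 1759 \left(2279 + \left(2 + 11 \cdot 2\right)^{2}\right) = - 1759 \left(2279 + \left(2 + 22\right)^{2}\right) = - 1759 \left(2279 + 24^{2}\right) = - 1759 \left(2279 + 576\right) = \left(-1759\right) 2855 = -5021945$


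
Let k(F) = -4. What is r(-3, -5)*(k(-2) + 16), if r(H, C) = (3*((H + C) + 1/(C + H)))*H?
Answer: 1755/2 ≈ 877.50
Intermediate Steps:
r(H, C) = H*(3*C + 3*H + 3/(C + H)) (r(H, C) = (3*((C + H) + 1/(C + H)))*H = (3*(C + H + 1/(C + H)))*H = (3*C + 3*H + 3/(C + H))*H = H*(3*C + 3*H + 3/(C + H)))
r(-3, -5)*(k(-2) + 16) = (3*(-3)*(1 + (-5 - 3)²)/(-5 - 3))*(-4 + 16) = (3*(-3)*(1 + (-8)²)/(-8))*12 = (3*(-3)*(-⅛)*(1 + 64))*12 = (3*(-3)*(-⅛)*65)*12 = (585/8)*12 = 1755/2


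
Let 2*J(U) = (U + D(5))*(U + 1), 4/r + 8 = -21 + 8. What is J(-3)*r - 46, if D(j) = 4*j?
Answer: -898/21 ≈ -42.762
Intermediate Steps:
r = -4/21 (r = 4/(-8 + (-21 + 8)) = 4/(-8 - 13) = 4/(-21) = 4*(-1/21) = -4/21 ≈ -0.19048)
J(U) = (1 + U)*(20 + U)/2 (J(U) = ((U + 4*5)*(U + 1))/2 = ((U + 20)*(1 + U))/2 = ((20 + U)*(1 + U))/2 = ((1 + U)*(20 + U))/2 = (1 + U)*(20 + U)/2)
J(-3)*r - 46 = (10 + (½)*(-3)² + (21/2)*(-3))*(-4/21) - 46 = (10 + (½)*9 - 63/2)*(-4/21) - 46 = (10 + 9/2 - 63/2)*(-4/21) - 46 = -17*(-4/21) - 46 = 68/21 - 46 = -898/21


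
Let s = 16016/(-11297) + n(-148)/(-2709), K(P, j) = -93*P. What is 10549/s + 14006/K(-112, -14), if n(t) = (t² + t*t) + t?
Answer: -2932828081367/4885817496 ≈ -600.27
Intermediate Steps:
n(t) = t + 2*t² (n(t) = (t² + t²) + t = 2*t² + t = t + 2*t²)
s = -3752548/214011 (s = 16016/(-11297) - 148*(1 + 2*(-148))/(-2709) = 16016*(-1/11297) - 148*(1 - 296)*(-1/2709) = -112/79 - 148*(-295)*(-1/2709) = -112/79 + 43660*(-1/2709) = -112/79 - 43660/2709 = -3752548/214011 ≈ -17.534)
10549/s + 14006/K(-112, -14) = 10549/(-3752548/214011) + 14006/((-93*(-112))) = 10549*(-214011/3752548) + 14006/10416 = -2257602039/3752548 + 14006*(1/10416) = -2257602039/3752548 + 7003/5208 = -2932828081367/4885817496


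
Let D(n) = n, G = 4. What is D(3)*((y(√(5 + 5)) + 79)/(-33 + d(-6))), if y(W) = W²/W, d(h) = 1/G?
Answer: -948/131 - 12*√10/131 ≈ -7.5263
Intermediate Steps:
d(h) = ¼ (d(h) = 1/4 = ¼)
y(W) = W
D(3)*((y(√(5 + 5)) + 79)/(-33 + d(-6))) = 3*((√(5 + 5) + 79)/(-33 + ¼)) = 3*((√10 + 79)/(-131/4)) = 3*((79 + √10)*(-4/131)) = 3*(-316/131 - 4*√10/131) = -948/131 - 12*√10/131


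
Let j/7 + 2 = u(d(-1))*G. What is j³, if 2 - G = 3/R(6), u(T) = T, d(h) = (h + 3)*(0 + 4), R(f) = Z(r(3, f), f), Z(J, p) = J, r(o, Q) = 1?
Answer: -343000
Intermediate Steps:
R(f) = 1
d(h) = 12 + 4*h (d(h) = (3 + h)*4 = 12 + 4*h)
G = -1 (G = 2 - 3/1 = 2 - 3 = -1)
j = -70 (j = -14 + 7*((12 + 4*(-1))*(-1)) = -14 + 7*((12 - 4)*(-1)) = -14 + 7*(8*(-1)) = -14 + 7*(-8) = -14 - 56 = -70)
j³ = (-70)³ = -343000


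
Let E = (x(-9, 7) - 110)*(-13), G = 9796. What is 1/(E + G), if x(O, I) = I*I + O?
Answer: 1/10706 ≈ 9.3406e-5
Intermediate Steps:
x(O, I) = O + I**2 (x(O, I) = I**2 + O = O + I**2)
E = 910 (E = ((-9 + 7**2) - 110)*(-13) = ((-9 + 49) - 110)*(-13) = (40 - 110)*(-13) = -70*(-13) = 910)
1/(E + G) = 1/(910 + 9796) = 1/10706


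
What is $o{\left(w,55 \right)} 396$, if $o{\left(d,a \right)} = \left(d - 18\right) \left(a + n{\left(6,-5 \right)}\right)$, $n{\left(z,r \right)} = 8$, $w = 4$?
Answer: $-349272$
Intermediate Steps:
$o{\left(d,a \right)} = \left(-18 + d\right) \left(8 + a\right)$ ($o{\left(d,a \right)} = \left(d - 18\right) \left(a + 8\right) = \left(-18 + d\right) \left(8 + a\right)$)
$o{\left(w,55 \right)} 396 = \left(-144 - 990 + 8 \cdot 4 + 55 \cdot 4\right) 396 = \left(-144 - 990 + 32 + 220\right) 396 = \left(-882\right) 396 = -349272$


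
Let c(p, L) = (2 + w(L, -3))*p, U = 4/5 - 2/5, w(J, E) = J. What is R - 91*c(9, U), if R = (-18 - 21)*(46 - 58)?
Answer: -7488/5 ≈ -1497.6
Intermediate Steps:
R = 468 (R = -39*(-12) = 468)
U = ⅖ (U = 4*(⅕) - 2*⅕ = ⅘ - ⅖ = ⅖ ≈ 0.40000)
c(p, L) = p*(2 + L) (c(p, L) = (2 + L)*p = p*(2 + L))
R - 91*c(9, U) = 468 - 819*(2 + ⅖) = 468 - 819*12/5 = 468 - 91*108/5 = 468 - 9828/5 = -7488/5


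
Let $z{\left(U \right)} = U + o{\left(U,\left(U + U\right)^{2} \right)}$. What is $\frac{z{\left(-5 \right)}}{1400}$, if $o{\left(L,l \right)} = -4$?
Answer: $- \frac{9}{1400} \approx -0.0064286$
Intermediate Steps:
$z{\left(U \right)} = -4 + U$ ($z{\left(U \right)} = U - 4 = -4 + U$)
$\frac{z{\left(-5 \right)}}{1400} = \frac{-4 - 5}{1400} = \left(-9\right) \frac{1}{1400} = - \frac{9}{1400}$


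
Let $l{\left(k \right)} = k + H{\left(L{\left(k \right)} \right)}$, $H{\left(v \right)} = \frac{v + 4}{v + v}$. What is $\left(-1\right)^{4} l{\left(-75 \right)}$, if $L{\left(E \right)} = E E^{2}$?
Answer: $- \frac{62859379}{843750} \approx -74.5$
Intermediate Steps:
$L{\left(E \right)} = E^{3}$
$H{\left(v \right)} = \frac{4 + v}{2 v}$
$l{\left(k \right)} = k + \frac{4 + k^{3}}{2 k^{3}}$
$\left(-1\right)^{4} l{\left(-75 \right)} = \left(-1\right)^{4} \left(\frac{1}{2} - 75 + \frac{2}{-421875}\right) = 1 \left(\frac{1}{2} - 75 + 2 \left(- \frac{1}{421875}\right)\right) = 1 \left(\frac{1}{2} - 75 - \frac{2}{421875}\right) = 1 \left(- \frac{62859379}{843750}\right) = - \frac{62859379}{843750}$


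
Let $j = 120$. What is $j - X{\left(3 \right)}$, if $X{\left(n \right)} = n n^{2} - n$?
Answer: $96$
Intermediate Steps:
$X{\left(n \right)} = n^{3} - n$
$j - X{\left(3 \right)} = 120 - \left(3^{3} - 3\right) = 120 - \left(27 - 3\right) = 120 - 24 = 96$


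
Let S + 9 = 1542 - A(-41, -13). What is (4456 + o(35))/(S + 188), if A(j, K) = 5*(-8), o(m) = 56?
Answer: 1504/587 ≈ 2.5622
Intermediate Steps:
A(j, K) = -40
S = 1573 (S = -9 + (1542 - 1*(-40)) = -9 + (1542 + 40) = -9 + 1582 = 1573)
(4456 + o(35))/(S + 188) = (4456 + 56)/(1573 + 188) = 4512/1761 = 4512*(1/1761) = 1504/587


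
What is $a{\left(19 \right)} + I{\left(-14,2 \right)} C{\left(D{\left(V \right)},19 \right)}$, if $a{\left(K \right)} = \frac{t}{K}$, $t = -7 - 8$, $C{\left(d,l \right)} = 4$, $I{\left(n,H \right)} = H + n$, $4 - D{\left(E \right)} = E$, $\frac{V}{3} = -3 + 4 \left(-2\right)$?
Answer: $- \frac{927}{19} \approx -48.789$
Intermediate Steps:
$V = -33$ ($V = 3 \left(-3 + 4 \left(-2\right)\right) = 3 \left(-3 - 8\right) = 3 \left(-11\right) = -33$)
$D{\left(E \right)} = 4 - E$
$t = -15$
$a{\left(K \right)} = - \frac{15}{K}$
$a{\left(19 \right)} + I{\left(-14,2 \right)} C{\left(D{\left(V \right)},19 \right)} = - \frac{15}{19} + \left(2 - 14\right) 4 = \left(-15\right) \frac{1}{19} - 48 = - \frac{15}{19} - 48 = - \frac{927}{19}$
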